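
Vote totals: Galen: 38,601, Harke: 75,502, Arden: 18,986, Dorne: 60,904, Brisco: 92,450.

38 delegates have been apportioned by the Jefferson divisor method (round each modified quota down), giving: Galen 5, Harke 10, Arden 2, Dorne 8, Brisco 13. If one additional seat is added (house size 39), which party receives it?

Priority for the next seat is population ÷ (current seats + 1).
Priorities: Galen 6433.500, Harke 6863.818, Arden 6328.667, Dorne 6767.111, Brisco 6603.571.
Highest priority: Harke.

Harke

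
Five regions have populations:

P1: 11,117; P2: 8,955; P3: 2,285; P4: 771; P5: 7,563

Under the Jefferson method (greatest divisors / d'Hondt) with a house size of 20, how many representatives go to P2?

6

Standard divisor 30691/20 ≈ 1534.55; standard quotas: P1 7.244, P2 5.836, P3 1.489, P4 0.502, P5 4.928.
Rounding down gives 7, 5, 1, 0, 4 = 17 seats, so the divisor must be adjusted.
With modified divisor 1300: modified quotas P1 8.552, P2 6.888, P3 1.758, P4 0.593, P5 5.818.
Rounding down: P1 8, P2 6, P3 1, P4 0, P5 5 (total 20).
P2 receives 6.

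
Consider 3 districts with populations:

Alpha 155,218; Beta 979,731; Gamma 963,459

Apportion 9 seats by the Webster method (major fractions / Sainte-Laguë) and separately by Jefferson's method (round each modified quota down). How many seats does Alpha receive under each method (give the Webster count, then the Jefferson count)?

Webster: Alpha 1, Beta 4, Gamma 4.
Jefferson: Alpha 0, Beta 5, Gamma 4.
Alpha gets 1 under Webster and 0 under Jefferson.

1 and 0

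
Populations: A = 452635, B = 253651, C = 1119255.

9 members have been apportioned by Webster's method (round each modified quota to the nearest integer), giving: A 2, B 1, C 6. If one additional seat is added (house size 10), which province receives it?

Priority for the next seat is population ÷ (current seats + 0.5).
Priorities: A 181054.000, B 169100.667, C 172193.077.
Highest priority: A.

A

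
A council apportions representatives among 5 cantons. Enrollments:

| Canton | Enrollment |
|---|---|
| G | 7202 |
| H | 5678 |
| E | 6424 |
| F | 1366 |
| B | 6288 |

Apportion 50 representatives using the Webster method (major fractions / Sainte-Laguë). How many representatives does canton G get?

Standard divisor 26958/50 ≈ 539.16; standard quotas: G 13.358, H 10.531, E 11.915, F 2.534, B 11.663.
Rounding to the nearest integer gives 13, 11, 12, 3, 12 = 51 seats, so the divisor must be adjusted.
With modified divisor 541.89: modified quotas G 13.291, H 10.478, E 11.855, F 2.521, B 11.604.
Rounding to the nearest integer: G 13, H 10, E 12, F 3, B 12 (total 50).
G receives 13.

13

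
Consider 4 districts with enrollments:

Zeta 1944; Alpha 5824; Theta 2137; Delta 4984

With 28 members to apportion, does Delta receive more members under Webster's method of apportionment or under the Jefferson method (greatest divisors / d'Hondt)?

Webster: Zeta 4, Alpha 11, Theta 4, Delta 9.
Jefferson: Zeta 3, Alpha 11, Theta 4, Delta 10.
Delta gets 9 under Webster and 10 under Jefferson.

Jefferson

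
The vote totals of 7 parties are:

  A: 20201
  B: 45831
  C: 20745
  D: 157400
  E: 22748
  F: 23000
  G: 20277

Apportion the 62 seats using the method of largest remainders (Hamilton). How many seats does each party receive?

A 4, B 9, C 4, D 31, E 5, F 5, G 4

Total 310202; standard divisor 310202/62 ≈ 5003.258.
Standard quotas: A 4.0376, B 9.1602, C 4.1463, D 31.4595, E 4.5466, F 4.5970, G 4.0528.
Lower quotas: A 4, B 9, C 4, D 31, E 4, F 4, G 4 (sum 60, leaving 2 seats).
Remainders in descending order: F 0.5970, E 0.5466, D 0.4595, B 0.1602, C 0.1463, G 0.0528, A 0.0376.
Largest remainders: F, E receive the extra seats.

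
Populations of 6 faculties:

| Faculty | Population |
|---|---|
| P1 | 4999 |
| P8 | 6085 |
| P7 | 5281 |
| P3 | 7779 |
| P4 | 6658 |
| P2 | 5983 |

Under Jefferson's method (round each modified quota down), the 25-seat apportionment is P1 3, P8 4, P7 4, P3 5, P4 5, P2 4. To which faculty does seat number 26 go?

Priority for the next seat is population ÷ (current seats + 1).
Priorities: P1 1249.750, P8 1217.000, P7 1056.200, P3 1296.500, P4 1109.667, P2 1196.600.
Highest priority: P3.

P3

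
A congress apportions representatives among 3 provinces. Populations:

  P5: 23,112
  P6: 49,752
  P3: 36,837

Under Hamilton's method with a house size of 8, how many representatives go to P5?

Standard divisor: 109701 ÷ 8 ≈ 13712.625.
Standard quotas: P5 1.6855, P6 3.6282, P3 2.6864.
Lower quotas: P5 1, P6 3, P3 2 (sum 6, leaving 2 seats).
Remainders in descending order: P3 0.6864, P5 0.6855, P6 0.6282.
Largest remainders: P3, P5 receive the extra seats.
P5 receives 2.

2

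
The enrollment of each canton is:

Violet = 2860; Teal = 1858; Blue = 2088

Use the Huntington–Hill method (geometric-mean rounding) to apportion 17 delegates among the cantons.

With divisor 399: modified quotas Violet 7.168, Teal 4.657, Blue 5.233.
Geometric-mean thresholds: Violet √(7·8)=7.483, Teal √(4·5)=4.472, Blue √(5·6)=5.477.
Each quota rounded against its threshold gives Violet 7, Teal 5, Blue 5 (total 17).

Violet: 7, Teal: 5, Blue: 5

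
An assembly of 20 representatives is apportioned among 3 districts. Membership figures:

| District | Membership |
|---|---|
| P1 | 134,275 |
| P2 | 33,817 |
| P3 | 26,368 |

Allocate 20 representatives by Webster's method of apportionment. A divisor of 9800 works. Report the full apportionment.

With modified divisor 9800: modified quotas P1 13.702, P2 3.451, P3 2.691.
Rounding to the nearest integer: P1 14, P2 3, P3 3 (total 20).

P1 14, P2 3, P3 3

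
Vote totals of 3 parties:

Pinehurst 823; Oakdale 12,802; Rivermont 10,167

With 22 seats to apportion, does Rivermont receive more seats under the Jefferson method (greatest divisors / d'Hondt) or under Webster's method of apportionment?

Jefferson

Jefferson: Pinehurst 0, Oakdale 12, Rivermont 10.
Webster: Pinehurst 1, Oakdale 12, Rivermont 9.
Rivermont gets 10 under Jefferson and 9 under Webster.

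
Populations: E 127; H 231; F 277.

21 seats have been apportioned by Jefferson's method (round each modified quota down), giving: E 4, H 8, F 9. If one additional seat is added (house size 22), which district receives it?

F

Priority for the next seat is population ÷ (current seats + 1).
Priorities: E 25.400, H 25.667, F 27.700.
Highest priority: F.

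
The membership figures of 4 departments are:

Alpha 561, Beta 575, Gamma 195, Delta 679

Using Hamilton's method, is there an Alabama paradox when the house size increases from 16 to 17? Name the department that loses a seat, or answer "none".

Gamma

At 16 seats: Alpha 4, Beta 5, Gamma 2, Delta 5.
At 17 seats: Alpha 5, Beta 5, Gamma 1, Delta 6.
Gamma drops from 2 to 1.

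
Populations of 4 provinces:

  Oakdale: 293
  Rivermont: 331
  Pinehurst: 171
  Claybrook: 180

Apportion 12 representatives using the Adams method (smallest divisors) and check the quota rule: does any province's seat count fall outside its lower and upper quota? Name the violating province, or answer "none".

Standard quotas: Oakdale 3.606, Rivermont 4.074, Pinehurst 2.105, Claybrook 2.215.
Adams allocation: Oakdale 4, Rivermont 4, Pinehurst 2, Claybrook 2.
Every allocation lies between the lower and upper quota.

none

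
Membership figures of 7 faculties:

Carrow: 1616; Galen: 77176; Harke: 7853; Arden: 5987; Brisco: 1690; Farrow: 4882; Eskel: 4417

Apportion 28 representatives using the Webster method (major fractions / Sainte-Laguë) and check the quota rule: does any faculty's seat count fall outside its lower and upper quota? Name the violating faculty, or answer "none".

Galen

Standard quotas: Carrow 0.437, Galen 20.854, Harke 2.122, Arden 1.618, Brisco 0.457, Farrow 1.319, Eskel 1.194.
Webster allocation: Carrow 0, Galen 22, Harke 2, Arden 2, Brisco 0, Farrow 1, Eskel 1.
Galen has quota 20.854 (lower 20, upper 21) but receives 22 — outside the quota interval.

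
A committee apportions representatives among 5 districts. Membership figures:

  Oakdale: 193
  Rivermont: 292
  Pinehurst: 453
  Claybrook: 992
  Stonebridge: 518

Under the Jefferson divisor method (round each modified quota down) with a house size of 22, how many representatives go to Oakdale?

1

Standard divisor 2448/22 ≈ 111.273; standard quotas: Oakdale 1.734, Rivermont 2.624, Pinehurst 4.071, Claybrook 8.915, Stonebridge 4.655.
Rounding down gives 1, 2, 4, 8, 4 = 19 seats, so the divisor must be adjusted.
With modified divisor 98: modified quotas Oakdale 1.969, Rivermont 2.980, Pinehurst 4.622, Claybrook 10.122, Stonebridge 5.286.
Rounding down: Oakdale 1, Rivermont 2, Pinehurst 4, Claybrook 10, Stonebridge 5 (total 22).
Oakdale receives 1.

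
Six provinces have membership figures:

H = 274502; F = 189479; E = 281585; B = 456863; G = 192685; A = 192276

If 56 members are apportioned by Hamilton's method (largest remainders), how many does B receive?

Standard divisor: 1587390 ÷ 56 ≈ 28346.25.
Standard quotas: H 9.6839, F 6.6844, E 9.9338, B 16.1172, G 6.7975, A 6.7831.
Lower quotas: H 9, F 6, E 9, B 16, G 6, A 6 (sum 52, leaving 4 seats).
Remainders in descending order: E 0.9338, G 0.7975, A 0.7831, F 0.6844, H 0.6839, B 0.1172.
The surplus seats go to E, G, A, F.
B receives 16.

16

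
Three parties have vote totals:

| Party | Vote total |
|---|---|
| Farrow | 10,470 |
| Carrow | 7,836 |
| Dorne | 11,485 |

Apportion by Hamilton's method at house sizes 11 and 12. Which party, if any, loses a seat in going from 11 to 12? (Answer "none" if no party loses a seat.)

At 11 seats: Farrow 4, Carrow 3, Dorne 4.
At 12 seats: Farrow 4, Carrow 3, Dorne 5.
No party's allocation decreased.

none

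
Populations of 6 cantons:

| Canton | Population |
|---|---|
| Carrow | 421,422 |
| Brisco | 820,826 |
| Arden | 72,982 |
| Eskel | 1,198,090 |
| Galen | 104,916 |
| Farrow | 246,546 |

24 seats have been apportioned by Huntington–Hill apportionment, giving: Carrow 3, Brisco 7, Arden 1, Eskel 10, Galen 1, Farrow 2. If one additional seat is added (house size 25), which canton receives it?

Carrow

Priority for the next seat is population ÷ (√(s·(s+1))).
Priorities: Carrow 121654.053, Brisco 109687.488, Arden 51606.067, Eskel 114233.399, Galen 74186.815, Farrow 100651.983.
Highest priority: Carrow.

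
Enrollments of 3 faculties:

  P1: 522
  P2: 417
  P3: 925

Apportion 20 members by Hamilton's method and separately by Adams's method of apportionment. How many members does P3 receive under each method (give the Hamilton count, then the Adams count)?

Hamilton: P1 6, P2 4, P3 10.
Adams: P1 6, P2 5, P3 9.
P3 gets 10 under Hamilton and 9 under Adams.

10 and 9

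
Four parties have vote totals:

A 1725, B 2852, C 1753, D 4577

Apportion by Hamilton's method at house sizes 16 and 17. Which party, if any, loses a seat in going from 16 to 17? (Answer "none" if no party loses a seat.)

none

At 16 seats: A 2, B 4, C 3, D 7.
At 17 seats: A 3, B 4, C 3, D 7.
No party's allocation decreased.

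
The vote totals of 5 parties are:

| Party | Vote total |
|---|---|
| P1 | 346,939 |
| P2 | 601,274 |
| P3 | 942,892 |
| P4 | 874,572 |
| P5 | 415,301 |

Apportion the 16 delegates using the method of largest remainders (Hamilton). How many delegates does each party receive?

The standard divisor is 3180978/16 ≈ 198811.125.
Standard quotas: P1 1.7451, P2 3.0243, P3 4.7427, P4 4.3990, P5 2.0889.
Lower quotas: P1 1, P2 3, P3 4, P4 4, P5 2 (sum 14, leaving 2 seats).
Remainders in descending order: P1 0.7451, P3 0.7427, P4 0.3990, P5 0.0889, P2 0.0243.
The surplus seats go to P1, P3.

P1 2, P2 3, P3 5, P4 4, P5 2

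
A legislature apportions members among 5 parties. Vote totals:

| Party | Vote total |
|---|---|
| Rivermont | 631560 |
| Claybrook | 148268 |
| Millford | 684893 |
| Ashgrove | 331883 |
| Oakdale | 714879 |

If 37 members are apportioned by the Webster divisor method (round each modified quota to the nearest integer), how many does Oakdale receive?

11

Standard divisor 2511483/37 ≈ 67877.919; standard quotas: Rivermont 9.304, Claybrook 2.184, Millford 10.090, Ashgrove 4.889, Oakdale 10.532.
Rounding to the nearest integer gives Rivermont 9, Claybrook 2, Millford 10, Ashgrove 5, Oakdale 11 — total 37, matching the house size, so no adjustment is needed.
Oakdale receives 11.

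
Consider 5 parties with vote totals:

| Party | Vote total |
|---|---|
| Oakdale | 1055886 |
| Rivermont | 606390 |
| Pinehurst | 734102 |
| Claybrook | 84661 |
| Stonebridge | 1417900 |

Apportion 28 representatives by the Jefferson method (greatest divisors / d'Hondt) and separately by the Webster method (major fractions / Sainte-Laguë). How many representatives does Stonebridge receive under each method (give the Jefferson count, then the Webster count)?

11 and 10

Jefferson: Oakdale 8, Rivermont 4, Pinehurst 5, Claybrook 0, Stonebridge 11.
Webster: Oakdale 8, Rivermont 4, Pinehurst 5, Claybrook 1, Stonebridge 10.
Stonebridge gets 11 under Jefferson and 10 under Webster.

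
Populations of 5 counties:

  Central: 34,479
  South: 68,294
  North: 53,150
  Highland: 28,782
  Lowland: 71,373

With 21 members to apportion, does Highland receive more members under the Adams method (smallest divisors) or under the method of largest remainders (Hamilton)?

Adams: Central 3, South 5, North 4, Highland 3, Lowland 6.
Hamilton: Central 3, South 6, North 4, Highland 2, Lowland 6.
Highland gets 3 under Adams and 2 under Hamilton.

Adams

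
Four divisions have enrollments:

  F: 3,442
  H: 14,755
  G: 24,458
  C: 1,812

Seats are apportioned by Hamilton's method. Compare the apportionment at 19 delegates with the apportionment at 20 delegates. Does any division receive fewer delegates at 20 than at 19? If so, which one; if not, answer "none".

F

At 19 seats: F 2, H 6, G 10, C 1.
At 20 seats: F 1, H 7, G 11, C 1.
F drops from 2 to 1.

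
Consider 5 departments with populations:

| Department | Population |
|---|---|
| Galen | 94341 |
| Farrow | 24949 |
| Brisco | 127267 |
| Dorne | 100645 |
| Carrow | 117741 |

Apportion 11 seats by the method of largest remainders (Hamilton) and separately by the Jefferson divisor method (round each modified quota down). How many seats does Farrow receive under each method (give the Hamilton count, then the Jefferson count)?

1 and 0

Hamilton: Galen 2, Farrow 1, Brisco 3, Dorne 2, Carrow 3.
Jefferson: Galen 2, Farrow 0, Brisco 3, Dorne 3, Carrow 3.
Farrow gets 1 under Hamilton and 0 under Jefferson.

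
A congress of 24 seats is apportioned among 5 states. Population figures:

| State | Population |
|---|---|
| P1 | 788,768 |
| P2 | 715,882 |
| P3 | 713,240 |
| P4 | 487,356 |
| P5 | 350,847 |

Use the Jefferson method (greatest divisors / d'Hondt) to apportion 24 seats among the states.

Standard divisor 3056093/24 ≈ 127337.208; standard quotas: P1 6.194, P2 5.622, P3 5.601, P4 3.827, P5 2.755.
Rounding down gives 6, 5, 5, 3, 2 = 21 seats, so the divisor must be adjusted.
With modified divisor 117900: modified quotas P1 6.690, P2 6.072, P3 6.050, P4 4.134, P5 2.976.
Rounding down: P1 6, P2 6, P3 6, P4 4, P5 2 (total 24).

P1: 6; P2: 6; P3: 6; P4: 4; P5: 2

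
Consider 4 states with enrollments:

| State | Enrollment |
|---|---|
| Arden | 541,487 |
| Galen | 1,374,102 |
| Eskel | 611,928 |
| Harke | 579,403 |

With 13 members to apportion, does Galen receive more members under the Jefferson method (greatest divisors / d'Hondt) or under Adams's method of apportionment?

Jefferson

Jefferson: Arden 2, Galen 6, Eskel 3, Harke 2.
Adams: Arden 2, Galen 5, Eskel 3, Harke 3.
Galen gets 6 under Jefferson and 5 under Adams.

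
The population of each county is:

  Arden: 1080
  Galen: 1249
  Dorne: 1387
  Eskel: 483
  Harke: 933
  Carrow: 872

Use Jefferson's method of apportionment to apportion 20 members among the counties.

Standard divisor 6004/20 ≈ 300.2; standard quotas: Arden 3.598, Galen 4.161, Dorne 4.620, Eskel 1.609, Harke 3.108, Carrow 2.905.
Rounding down gives 3, 4, 4, 1, 3, 2 = 17 seats, so the divisor must be adjusted.
With modified divisor 260: modified quotas Arden 4.154, Galen 4.804, Dorne 5.335, Eskel 1.858, Harke 3.588, Carrow 3.354.
Rounding down: Arden 4, Galen 4, Dorne 5, Eskel 1, Harke 3, Carrow 3 (total 20).

Arden=4; Galen=4; Dorne=5; Eskel=1; Harke=3; Carrow=3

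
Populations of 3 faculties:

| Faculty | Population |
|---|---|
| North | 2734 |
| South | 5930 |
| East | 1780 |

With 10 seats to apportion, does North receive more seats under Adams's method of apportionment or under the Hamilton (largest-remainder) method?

Adams: North 3, South 5, East 2.
Hamilton: North 2, South 6, East 2.
North gets 3 under Adams and 2 under Hamilton.

Adams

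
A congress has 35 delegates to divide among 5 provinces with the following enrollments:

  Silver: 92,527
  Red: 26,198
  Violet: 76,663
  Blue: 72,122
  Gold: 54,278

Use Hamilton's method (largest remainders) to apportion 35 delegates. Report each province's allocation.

Silver 10, Red 3, Violet 8, Blue 8, Gold 6

Total 321788; standard divisor 321788/35 ≈ 9193.943.
Standard quotas: Silver 10.0639, Red 2.8495, Violet 8.3384, Blue 7.8445, Gold 5.9037.
Lower quotas: Silver 10, Red 2, Violet 8, Blue 7, Gold 5 (sum 32, leaving 3 seats).
Remainders in descending order: Gold 0.9037, Red 0.8495, Blue 0.8445, Violet 0.3384, Silver 0.0639.
Largest remainders: Gold, Red, Blue receive the extra seats.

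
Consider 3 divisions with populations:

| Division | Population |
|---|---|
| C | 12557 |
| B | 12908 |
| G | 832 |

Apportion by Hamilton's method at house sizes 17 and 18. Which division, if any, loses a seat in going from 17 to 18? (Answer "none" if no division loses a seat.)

At 17 seats: C 8, B 8, G 1.
At 18 seats: C 9, B 9, G 0.
G drops from 1 to 0.

G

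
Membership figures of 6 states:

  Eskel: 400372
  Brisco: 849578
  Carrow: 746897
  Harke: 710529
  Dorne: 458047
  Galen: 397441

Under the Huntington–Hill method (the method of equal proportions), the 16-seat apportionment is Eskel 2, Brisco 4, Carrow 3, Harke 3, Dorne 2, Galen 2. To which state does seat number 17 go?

Priority for the next seat is population ÷ (√(s·(s+1))).
Priorities: Eskel 163451.185, Brisco 189971.416, Carrow 215610.592, Harke 205112.055, Dorne 186996.905, Galen 162254.609.
Highest priority: Carrow.

Carrow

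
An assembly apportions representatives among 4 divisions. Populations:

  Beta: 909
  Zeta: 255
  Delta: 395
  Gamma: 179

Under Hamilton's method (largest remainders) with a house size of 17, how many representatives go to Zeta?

Total 1738; standard divisor 1738/17 ≈ 102.235.
Standard quotas: Beta 8.891, Zeta 2.494, Delta 3.864, Gamma 1.751.
Lower quotas: Beta 8, Zeta 2, Delta 3, Gamma 1 (sum 14, leaving 3 seats).
Remainders in descending order: Beta 0.891, Delta 0.864, Gamma 0.751, Zeta 0.494.
The surplus seats go to Beta, Delta, Gamma.
Zeta receives 2.

2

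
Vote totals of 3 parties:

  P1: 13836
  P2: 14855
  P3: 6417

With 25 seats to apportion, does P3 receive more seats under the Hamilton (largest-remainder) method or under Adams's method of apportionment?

Hamilton: P1 10, P2 11, P3 4.
Adams: P1 10, P2 10, P3 5.
P3 gets 4 under Hamilton and 5 under Adams.

Adams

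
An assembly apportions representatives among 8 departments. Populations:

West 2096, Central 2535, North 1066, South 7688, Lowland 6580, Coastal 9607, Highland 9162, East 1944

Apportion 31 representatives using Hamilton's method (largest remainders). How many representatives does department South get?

6

Standard divisor: 40678 ÷ 31 ≈ 1312.194.
Standard quotas: West 1.5973, Central 1.9319, North 0.8124, South 5.8589, Lowland 5.0145, Coastal 7.3213, Highland 6.9822, East 1.4815.
Lower quotas: West 1, Central 1, North 0, South 5, Lowland 5, Coastal 7, Highland 6, East 1 (sum 26, leaving 5 seats).
Remainders in descending order: Highland 0.9822, Central 0.9319, South 0.8589, North 0.8124, West 0.5973, East 0.4815, Coastal 0.3213, Lowland 0.0145.
The surplus seats go to Highland, Central, South, North, West.
South receives 6.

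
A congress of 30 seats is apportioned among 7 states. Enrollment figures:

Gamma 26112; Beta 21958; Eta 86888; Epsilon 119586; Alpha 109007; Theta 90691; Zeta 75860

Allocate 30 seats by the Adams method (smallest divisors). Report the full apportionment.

Gamma 2, Beta 2, Eta 5, Epsilon 6, Alpha 6, Theta 5, Zeta 4

Standard divisor 530102/30 ≈ 17670.067; standard quotas: Gamma 1.478, Beta 1.243, Eta 4.917, Epsilon 6.768, Alpha 6.169, Theta 5.132, Zeta 4.293.
Rounding up gives 2, 2, 5, 7, 7, 6, 5 = 34 seats, so the divisor must be adjusted.
With modified divisor 20800: modified quotas Gamma 1.255, Beta 1.056, Eta 4.177, Epsilon 5.749, Alpha 5.241, Theta 4.360, Zeta 3.647.
Rounding up: Gamma 2, Beta 2, Eta 5, Epsilon 6, Alpha 6, Theta 5, Zeta 4 (total 30).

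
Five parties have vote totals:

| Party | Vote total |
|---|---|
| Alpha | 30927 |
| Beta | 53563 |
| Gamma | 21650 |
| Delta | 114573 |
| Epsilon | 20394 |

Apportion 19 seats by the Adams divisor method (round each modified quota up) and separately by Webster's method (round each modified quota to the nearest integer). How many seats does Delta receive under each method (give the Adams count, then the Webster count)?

Adams: Alpha 3, Beta 4, Gamma 2, Delta 8, Epsilon 2.
Webster: Alpha 2, Beta 4, Gamma 2, Delta 9, Epsilon 2.
Delta gets 8 under Adams and 9 under Webster.

8 and 9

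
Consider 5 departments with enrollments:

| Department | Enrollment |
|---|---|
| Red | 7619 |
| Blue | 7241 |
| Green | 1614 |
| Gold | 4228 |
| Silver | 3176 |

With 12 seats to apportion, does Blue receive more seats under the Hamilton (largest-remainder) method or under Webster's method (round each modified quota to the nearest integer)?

Hamilton

Hamilton: Red 4, Blue 4, Green 1, Gold 2, Silver 1.
Webster: Red 4, Blue 3, Green 1, Gold 2, Silver 2.
Blue gets 4 under Hamilton and 3 under Webster.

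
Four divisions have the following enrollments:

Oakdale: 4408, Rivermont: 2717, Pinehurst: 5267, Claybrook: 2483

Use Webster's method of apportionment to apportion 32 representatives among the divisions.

Standard divisor 14875/32 ≈ 464.844; standard quotas: Oakdale 9.483, Rivermont 5.845, Pinehurst 11.331, Claybrook 5.342.
Rounding to the nearest integer gives 9, 6, 11, 5 = 31 seats, so the divisor must be adjusted.
With modified divisor 460: modified quotas Oakdale 9.583, Rivermont 5.907, Pinehurst 11.450, Claybrook 5.398.
Rounding to the nearest integer: Oakdale 10, Rivermont 6, Pinehurst 11, Claybrook 5 (total 32).

Oakdale: 10, Rivermont: 6, Pinehurst: 11, Claybrook: 5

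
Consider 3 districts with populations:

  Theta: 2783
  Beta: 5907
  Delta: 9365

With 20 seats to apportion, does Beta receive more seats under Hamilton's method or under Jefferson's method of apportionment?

Hamilton

Hamilton: Theta 3, Beta 7, Delta 10.
Jefferson: Theta 3, Beta 6, Delta 11.
Beta gets 7 under Hamilton and 6 under Jefferson.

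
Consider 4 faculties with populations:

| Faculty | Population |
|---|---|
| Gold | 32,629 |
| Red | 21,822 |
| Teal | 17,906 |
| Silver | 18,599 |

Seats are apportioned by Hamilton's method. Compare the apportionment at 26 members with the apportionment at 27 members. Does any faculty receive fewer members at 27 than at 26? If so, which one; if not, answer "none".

At 26 seats: Gold 10, Red 6, Teal 5, Silver 5.
At 27 seats: Gold 10, Red 6, Teal 5, Silver 6.
No faculty's allocation decreased.

none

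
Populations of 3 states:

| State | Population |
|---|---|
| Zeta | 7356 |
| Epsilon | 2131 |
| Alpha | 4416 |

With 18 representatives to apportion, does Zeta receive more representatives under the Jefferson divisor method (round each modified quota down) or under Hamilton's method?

Jefferson

Jefferson: Zeta 10, Epsilon 2, Alpha 6.
Hamilton: Zeta 9, Epsilon 3, Alpha 6.
Zeta gets 10 under Jefferson and 9 under Hamilton.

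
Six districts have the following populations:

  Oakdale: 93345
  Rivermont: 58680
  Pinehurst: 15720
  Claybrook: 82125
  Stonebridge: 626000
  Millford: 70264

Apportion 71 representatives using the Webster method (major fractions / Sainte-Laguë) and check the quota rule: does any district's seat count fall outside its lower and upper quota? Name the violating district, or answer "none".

Stonebridge

Standard quotas: Oakdale 7.005, Rivermont 4.403, Pinehurst 1.180, Claybrook 6.163, Stonebridge 46.976, Millford 5.273.
Webster allocation: Oakdale 7, Rivermont 4, Pinehurst 1, Claybrook 6, Stonebridge 48, Millford 5.
Stonebridge has quota 46.976 (lower 46, upper 47) but receives 48 — outside the quota interval.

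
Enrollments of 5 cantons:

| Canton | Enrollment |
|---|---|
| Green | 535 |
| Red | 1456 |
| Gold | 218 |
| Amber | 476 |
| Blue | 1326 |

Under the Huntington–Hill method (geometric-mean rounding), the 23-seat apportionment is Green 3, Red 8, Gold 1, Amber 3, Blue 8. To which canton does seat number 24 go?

Red

Priority for the next seat is population ÷ (√(s·(s+1))).
Priorities: Green 154.441, Red 171.591, Gold 154.149, Amber 137.409, Blue 156.271.
Highest priority: Red.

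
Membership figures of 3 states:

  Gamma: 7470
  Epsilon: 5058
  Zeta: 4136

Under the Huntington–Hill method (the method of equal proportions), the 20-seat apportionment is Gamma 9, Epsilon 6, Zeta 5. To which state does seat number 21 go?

Priority for the next seat is population ÷ (√(s·(s+1))).
Priorities: Gamma 787.407, Epsilon 780.466, Zeta 755.127.
Highest priority: Gamma.

Gamma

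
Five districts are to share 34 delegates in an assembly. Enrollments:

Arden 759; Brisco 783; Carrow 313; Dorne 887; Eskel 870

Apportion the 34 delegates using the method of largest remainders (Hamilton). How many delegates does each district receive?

Arden=7, Brisco=8, Carrow=3, Dorne=8, Eskel=8

Standard divisor: 3612 ÷ 34 ≈ 106.235.
Standard quotas: Arden 7.145, Brisco 7.370, Carrow 2.946, Dorne 8.349, Eskel 8.189.
Lower quotas: Arden 7, Brisco 7, Carrow 2, Dorne 8, Eskel 8 (sum 32, leaving 2 seats).
Remainders in descending order: Carrow 0.946, Brisco 0.370, Dorne 0.349, Eskel 0.189, Arden 0.145.
Largest remainders: Carrow, Brisco receive the extra seats.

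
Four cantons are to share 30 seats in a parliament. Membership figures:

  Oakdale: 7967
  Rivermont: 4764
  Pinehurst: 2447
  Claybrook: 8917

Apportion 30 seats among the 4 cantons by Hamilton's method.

Oakdale=10; Rivermont=6; Pinehurst=3; Claybrook=11

Total 24095; standard divisor 24095/30 ≈ 803.167.
Standard quotas: Oakdale 9.9195, Rivermont 5.9315, Pinehurst 3.0467, Claybrook 11.1023.
Lower quotas: Oakdale 9, Rivermont 5, Pinehurst 3, Claybrook 11 (sum 28, leaving 2 seats).
Remainders in descending order: Rivermont 0.9315, Oakdale 0.9195, Claybrook 0.1023, Pinehurst 0.0467.
Largest remainders: Rivermont, Oakdale receive the extra seats.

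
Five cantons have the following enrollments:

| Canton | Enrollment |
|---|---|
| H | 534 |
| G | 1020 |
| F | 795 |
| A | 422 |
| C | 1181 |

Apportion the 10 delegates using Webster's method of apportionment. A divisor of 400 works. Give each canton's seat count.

With modified divisor 400: modified quotas H 1.335, G 2.550, F 1.988, A 1.055, C 2.953.
Rounding to the nearest integer: H 1, G 3, F 2, A 1, C 3 (total 10).

H=1, G=3, F=2, A=1, C=3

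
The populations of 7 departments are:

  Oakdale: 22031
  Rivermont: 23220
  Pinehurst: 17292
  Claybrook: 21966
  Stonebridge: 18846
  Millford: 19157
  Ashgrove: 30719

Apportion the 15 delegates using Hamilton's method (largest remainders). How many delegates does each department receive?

Standard divisor: 153231 ÷ 15 ≈ 10215.4.
Standard quotas: Oakdale 2.1566, Rivermont 2.2730, Pinehurst 1.6927, Claybrook 2.1503, Stonebridge 1.8449, Millford 1.8753, Ashgrove 3.0071.
Lower quotas: Oakdale 2, Rivermont 2, Pinehurst 1, Claybrook 2, Stonebridge 1, Millford 1, Ashgrove 3 (sum 12, leaving 3 seats).
Remainders in descending order: Millford 0.8753, Stonebridge 0.8449, Pinehurst 0.6927, Rivermont 0.2730, Oakdale 0.1566, Claybrook 0.1503, Ashgrove 0.0071.
Largest remainders: Millford, Stonebridge, Pinehurst receive the extra seats.

Oakdale 2, Rivermont 2, Pinehurst 2, Claybrook 2, Stonebridge 2, Millford 2, Ashgrove 3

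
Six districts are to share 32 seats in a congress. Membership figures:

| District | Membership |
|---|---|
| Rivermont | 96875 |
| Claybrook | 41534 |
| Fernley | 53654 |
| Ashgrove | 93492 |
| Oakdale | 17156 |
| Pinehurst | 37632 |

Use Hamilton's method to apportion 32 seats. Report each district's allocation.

Rivermont: 9, Claybrook: 4, Fernley: 5, Ashgrove: 9, Oakdale: 2, Pinehurst: 3

Total 340343; standard divisor 340343/32 ≈ 10635.719.
Standard quotas: Rivermont 9.1085, Claybrook 3.9051, Fernley 5.0447, Ashgrove 8.7904, Oakdale 1.6131, Pinehurst 3.5383.
Lower quotas: Rivermont 9, Claybrook 3, Fernley 5, Ashgrove 8, Oakdale 1, Pinehurst 3 (sum 29, leaving 3 seats).
Remainders in descending order: Claybrook 0.9051, Ashgrove 0.7904, Oakdale 0.6131, Pinehurst 0.5383, Rivermont 0.1085, Fernley 0.0447.
Largest remainders: Claybrook, Ashgrove, Oakdale receive the extra seats.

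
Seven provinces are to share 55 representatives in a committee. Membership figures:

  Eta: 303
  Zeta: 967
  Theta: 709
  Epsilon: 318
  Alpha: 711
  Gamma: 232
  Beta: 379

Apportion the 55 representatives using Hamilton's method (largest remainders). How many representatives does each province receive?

Eta=4; Zeta=15; Theta=11; Epsilon=5; Alpha=11; Gamma=3; Beta=6

Total 3619; standard divisor 3619/55 ≈ 65.8.
Standard quotas: Eta 4.605, Zeta 14.696, Theta 10.775, Epsilon 4.833, Alpha 10.805, Gamma 3.526, Beta 5.760.
Lower quotas: Eta 4, Zeta 14, Theta 10, Epsilon 4, Alpha 10, Gamma 3, Beta 5 (sum 50, leaving 5 seats).
Remainders in descending order: Epsilon 0.833, Alpha 0.805, Theta 0.775, Beta 0.760, Zeta 0.696, Eta 0.605, Gamma 0.526.
The surplus seats go to Epsilon, Alpha, Theta, Beta, Zeta.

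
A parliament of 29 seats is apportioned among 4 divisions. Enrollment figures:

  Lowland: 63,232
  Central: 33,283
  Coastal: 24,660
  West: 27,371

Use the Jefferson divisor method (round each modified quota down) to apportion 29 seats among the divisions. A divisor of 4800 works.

Lowland 13, Central 6, Coastal 5, West 5

With modified divisor 4800: modified quotas Lowland 13.173, Central 6.934, Coastal 5.138, West 5.702.
Rounding down: Lowland 13, Central 6, Coastal 5, West 5 (total 29).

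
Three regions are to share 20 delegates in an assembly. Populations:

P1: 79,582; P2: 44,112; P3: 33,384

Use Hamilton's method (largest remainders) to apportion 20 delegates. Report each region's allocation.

P1: 10; P2: 6; P3: 4

The standard divisor is 157078/20 ≈ 7853.9.
Standard quotas: P1 10.1328, P2 5.6166, P3 4.2506.
Lower quotas: P1 10, P2 5, P3 4 (sum 19, leaving 1 seat).
Remainders in descending order: P2 0.6166, P3 0.2506, P1 0.1328.
Largest remainder: P2 receives the extra seat.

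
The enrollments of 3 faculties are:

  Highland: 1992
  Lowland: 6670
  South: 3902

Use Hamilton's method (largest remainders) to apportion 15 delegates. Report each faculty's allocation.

Total 12564; standard divisor 12564/15 ≈ 837.6.
Standard quotas: Highland 2.3782, Lowland 7.9632, South 4.6585.
Lower quotas: Highland 2, Lowland 7, South 4 (sum 13, leaving 2 seats).
Remainders in descending order: Lowland 0.9632, South 0.6585, Highland 0.3782.
Largest remainders: Lowland, South receive the extra seats.

Highland=2, Lowland=8, South=5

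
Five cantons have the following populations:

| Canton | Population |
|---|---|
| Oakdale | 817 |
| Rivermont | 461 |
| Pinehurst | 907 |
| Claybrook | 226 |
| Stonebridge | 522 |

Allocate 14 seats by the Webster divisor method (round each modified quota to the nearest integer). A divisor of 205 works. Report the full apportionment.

Oakdale: 4; Rivermont: 2; Pinehurst: 4; Claybrook: 1; Stonebridge: 3

With modified divisor 205: modified quotas Oakdale 3.985, Rivermont 2.249, Pinehurst 4.424, Claybrook 1.102, Stonebridge 2.546.
Rounding to the nearest integer: Oakdale 4, Rivermont 2, Pinehurst 4, Claybrook 1, Stonebridge 3 (total 14).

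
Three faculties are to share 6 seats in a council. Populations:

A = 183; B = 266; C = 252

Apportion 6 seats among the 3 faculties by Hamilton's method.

A: 2; B: 2; C: 2

The standard divisor is 701/6 ≈ 116.833.
Standard quotas: A 1.566, B 2.277, C 2.157.
Lower quotas: A 1, B 2, C 2 (sum 5, leaving 1 seat).
Remainders in descending order: A 0.566, B 0.277, C 0.157.
The surplus seat goes to A.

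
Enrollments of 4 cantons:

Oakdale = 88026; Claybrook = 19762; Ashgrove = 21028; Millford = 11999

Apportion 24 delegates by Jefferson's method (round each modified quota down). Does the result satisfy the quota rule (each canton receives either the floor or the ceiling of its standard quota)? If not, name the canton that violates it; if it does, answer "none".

none

Standard quotas: Oakdale 15.003, Claybrook 3.368, Ashgrove 3.584, Millford 2.045.
Jefferson allocation: Oakdale 16, Claybrook 3, Ashgrove 3, Millford 2.
Every allocation lies between the lower and upper quota.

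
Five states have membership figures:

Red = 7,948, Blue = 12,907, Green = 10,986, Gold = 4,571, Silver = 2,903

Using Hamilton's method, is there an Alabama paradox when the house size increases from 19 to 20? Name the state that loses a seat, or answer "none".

Silver

At 19 seats: Red 4, Blue 6, Green 5, Gold 2, Silver 2.
At 20 seats: Red 4, Blue 7, Green 6, Gold 2, Silver 1.
Silver drops from 2 to 1.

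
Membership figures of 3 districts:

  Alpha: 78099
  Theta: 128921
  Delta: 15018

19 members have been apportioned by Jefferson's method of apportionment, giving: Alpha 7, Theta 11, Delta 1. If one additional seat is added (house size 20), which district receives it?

Theta

Priority for the next seat is population ÷ (current seats + 1).
Priorities: Alpha 9762.375, Theta 10743.417, Delta 7509.000.
Highest priority: Theta.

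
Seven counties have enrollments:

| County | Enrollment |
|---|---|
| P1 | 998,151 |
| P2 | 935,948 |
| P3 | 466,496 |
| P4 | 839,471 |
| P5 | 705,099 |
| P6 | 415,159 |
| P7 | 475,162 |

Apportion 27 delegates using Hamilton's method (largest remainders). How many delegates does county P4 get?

5

The standard divisor is 4835486/27 ≈ 179092.074.
Standard quotas: P1 5.5734, P2 5.2261, P3 2.6048, P4 4.6874, P5 3.9371, P6 2.3181, P7 2.6532.
Lower quotas: P1 5, P2 5, P3 2, P4 4, P5 3, P6 2, P7 2 (sum 23, leaving 4 seats).
Remainders in descending order: P5 0.9371, P4 0.6874, P7 0.6532, P3 0.6048, P1 0.5734, P6 0.3181, P2 0.2261.
The surplus seats go to P5, P4, P7, P3.
P4 receives 5.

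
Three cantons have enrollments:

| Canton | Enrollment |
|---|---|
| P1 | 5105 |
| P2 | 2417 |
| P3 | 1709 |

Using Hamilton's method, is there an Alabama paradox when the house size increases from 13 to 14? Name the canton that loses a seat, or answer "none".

P3

At 13 seats: P1 7, P2 3, P3 3.
At 14 seats: P1 8, P2 4, P3 2.
P3 drops from 3 to 2.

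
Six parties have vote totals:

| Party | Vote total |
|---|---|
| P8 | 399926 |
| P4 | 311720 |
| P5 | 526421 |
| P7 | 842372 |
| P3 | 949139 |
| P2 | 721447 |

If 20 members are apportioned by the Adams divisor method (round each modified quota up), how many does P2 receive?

4

Standard divisor 3751025/20 ≈ 187551.25; standard quotas: P8 2.132, P4 1.662, P5 2.807, P7 4.491, P3 5.061, P2 3.847.
Rounding up gives 3, 2, 3, 5, 6, 4 = 23 seats, so the divisor must be adjusted.
With modified divisor 223900: modified quotas P8 1.786, P4 1.392, P5 2.351, P7 3.762, P3 4.239, P2 3.222.
Rounding up: P8 2, P4 2, P5 3, P7 4, P3 5, P2 4 (total 20).
P2 receives 4.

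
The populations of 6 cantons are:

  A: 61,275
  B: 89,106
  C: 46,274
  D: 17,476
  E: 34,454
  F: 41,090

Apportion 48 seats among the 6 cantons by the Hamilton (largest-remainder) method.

Total 289675; standard divisor 289675/48 ≈ 6034.896.
Standard quotas: A 10.1534, B 14.7651, C 7.6677, D 2.8958, E 5.7091, F 6.8087.
Lower quotas: A 10, B 14, C 7, D 2, E 5, F 6 (sum 44, leaving 4 seats).
Remainders in descending order: D 0.8958, F 0.8087, B 0.7651, E 0.7091, C 0.6677, A 0.1534.
Largest remainders: D, F, B, E receive the extra seats.

A: 10, B: 15, C: 7, D: 3, E: 6, F: 7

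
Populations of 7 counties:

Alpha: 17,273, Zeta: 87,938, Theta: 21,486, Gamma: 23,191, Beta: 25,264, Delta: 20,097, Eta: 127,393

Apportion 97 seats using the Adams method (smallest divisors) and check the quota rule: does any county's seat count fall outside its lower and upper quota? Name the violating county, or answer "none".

Standard quotas: Alpha 5.193, Zeta 26.438, Theta 6.460, Gamma 6.972, Beta 7.595, Delta 6.042, Eta 38.300.
Adams allocation: Alpha 6, Zeta 26, Theta 7, Gamma 7, Beta 8, Delta 6, Eta 37.
Eta has quota 38.300 (lower 38, upper 39) but receives 37 — outside the quota interval.

Eta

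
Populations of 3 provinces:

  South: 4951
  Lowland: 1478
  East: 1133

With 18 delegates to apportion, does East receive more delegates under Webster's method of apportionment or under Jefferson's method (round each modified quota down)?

Webster

Webster: South 12, Lowland 3, East 3.
Jefferson: South 13, Lowland 3, East 2.
East gets 3 under Webster and 2 under Jefferson.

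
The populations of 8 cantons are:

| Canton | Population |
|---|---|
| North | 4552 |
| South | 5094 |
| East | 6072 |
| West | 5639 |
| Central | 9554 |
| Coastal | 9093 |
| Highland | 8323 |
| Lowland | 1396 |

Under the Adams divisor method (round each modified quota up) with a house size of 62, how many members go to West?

Standard divisor 49723/62 ≈ 801.984; standard quotas: North 5.676, South 6.352, East 7.571, West 7.031, Central 11.913, Coastal 11.338, Highland 10.378, Lowland 1.741.
Rounding up gives 6, 7, 8, 8, 12, 12, 11, 2 = 66 seats, so the divisor must be adjusted.
With modified divisor 860: modified quotas North 5.293, South 5.923, East 7.060, West 6.557, Central 11.109, Coastal 10.573, Highland 9.678, Lowland 1.623.
Rounding up: North 6, South 6, East 8, West 7, Central 12, Coastal 11, Highland 10, Lowland 2 (total 62).
West receives 7.

7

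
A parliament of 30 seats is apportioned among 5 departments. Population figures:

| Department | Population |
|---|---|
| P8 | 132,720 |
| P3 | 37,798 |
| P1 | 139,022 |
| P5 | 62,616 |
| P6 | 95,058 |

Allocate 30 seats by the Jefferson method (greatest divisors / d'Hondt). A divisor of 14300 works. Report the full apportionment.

With modified divisor 14300: modified quotas P8 9.281, P3 2.643, P1 9.722, P5 4.379, P6 6.647.
Rounding down: P8 9, P3 2, P1 9, P5 4, P6 6 (total 30).

P8 9, P3 2, P1 9, P5 4, P6 6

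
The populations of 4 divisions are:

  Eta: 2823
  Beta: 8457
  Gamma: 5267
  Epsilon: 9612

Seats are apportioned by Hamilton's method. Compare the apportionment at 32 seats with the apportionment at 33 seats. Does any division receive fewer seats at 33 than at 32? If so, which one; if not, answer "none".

Eta

At 32 seats: Eta 4, Beta 10, Gamma 6, Epsilon 12.
At 33 seats: Eta 3, Beta 11, Gamma 7, Epsilon 12.
Eta drops from 4 to 3.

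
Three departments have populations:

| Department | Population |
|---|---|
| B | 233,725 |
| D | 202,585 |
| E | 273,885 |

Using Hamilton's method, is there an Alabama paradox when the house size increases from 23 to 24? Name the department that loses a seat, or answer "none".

At 23 seats: B 8, D 6, E 9.
At 24 seats: B 8, D 7, E 9.
No department's allocation decreased.

none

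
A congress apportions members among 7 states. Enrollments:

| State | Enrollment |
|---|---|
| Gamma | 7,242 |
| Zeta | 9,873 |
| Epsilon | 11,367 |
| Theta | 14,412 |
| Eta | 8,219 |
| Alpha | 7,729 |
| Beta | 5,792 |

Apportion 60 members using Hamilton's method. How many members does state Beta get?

Total 64634; standard divisor 64634/60 ≈ 1077.233.
Standard quotas: Gamma 6.7228, Zeta 9.1651, Epsilon 10.5520, Theta 13.3787, Eta 7.6297, Alpha 7.1749, Beta 5.3767.
Lower quotas: Gamma 6, Zeta 9, Epsilon 10, Theta 13, Eta 7, Alpha 7, Beta 5 (sum 57, leaving 3 seats).
Remainders in descending order: Gamma 0.7228, Eta 0.6297, Epsilon 0.5520, Theta 0.3787, Beta 0.3767, Alpha 0.1749, Zeta 0.1651.
Largest remainders: Gamma, Eta, Epsilon receive the extra seats.
Beta receives 5.

5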